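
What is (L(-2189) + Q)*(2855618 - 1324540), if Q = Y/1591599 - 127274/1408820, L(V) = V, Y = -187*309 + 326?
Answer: -268410374103948296111/80081303685 ≈ -3.3517e+9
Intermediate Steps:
Y = -57457 (Y = -57783 + 326 = -57457)
Q = -20251124419/160162607370 (Q = -57457/1591599 - 127274/1408820 = -57457*1/1591599 - 127274*1/1408820 = -57457/1591599 - 9091/100630 = -20251124419/160162607370 ≈ -0.12644)
(L(-2189) + Q)*(2855618 - 1324540) = (-2189 - 20251124419/160162607370)*(2855618 - 1324540) = -350616198657349/160162607370*1531078 = -268410374103948296111/80081303685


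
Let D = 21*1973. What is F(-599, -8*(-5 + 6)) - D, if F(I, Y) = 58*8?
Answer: -40969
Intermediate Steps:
F(I, Y) = 464
D = 41433
F(-599, -8*(-5 + 6)) - D = 464 - 1*41433 = 464 - 41433 = -40969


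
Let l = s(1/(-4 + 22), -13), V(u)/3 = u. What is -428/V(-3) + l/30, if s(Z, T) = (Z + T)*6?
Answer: 1349/30 ≈ 44.967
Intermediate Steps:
V(u) = 3*u
s(Z, T) = 6*T + 6*Z (s(Z, T) = (T + Z)*6 = 6*T + 6*Z)
l = -233/3 (l = 6*(-13) + 6/(-4 + 22) = -78 + 6/18 = -78 + 6*(1/18) = -78 + ⅓ = -233/3 ≈ -77.667)
-428/V(-3) + l/30 = -428/(3*(-3)) - 233/3/30 = -428/(-9) - 233/3*1/30 = -428*(-⅑) - 233/90 = 428/9 - 233/90 = 1349/30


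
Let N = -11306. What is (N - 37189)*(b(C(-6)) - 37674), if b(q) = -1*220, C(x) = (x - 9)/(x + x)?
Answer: 1837669530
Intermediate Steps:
C(x) = (-9 + x)/(2*x) (C(x) = (-9 + x)/((2*x)) = (-9 + x)*(1/(2*x)) = (-9 + x)/(2*x))
b(q) = -220
(N - 37189)*(b(C(-6)) - 37674) = (-11306 - 37189)*(-220 - 37674) = -48495*(-37894) = 1837669530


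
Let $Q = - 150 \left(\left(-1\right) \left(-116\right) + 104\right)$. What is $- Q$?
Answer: $33000$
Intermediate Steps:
$Q = -33000$ ($Q = - 150 \left(116 + 104\right) = \left(-150\right) 220 = -33000$)
$- Q = \left(-1\right) \left(-33000\right) = 33000$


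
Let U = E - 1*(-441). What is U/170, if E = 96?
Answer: 537/170 ≈ 3.1588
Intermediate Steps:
U = 537 (U = 96 - 1*(-441) = 96 + 441 = 537)
U/170 = 537/170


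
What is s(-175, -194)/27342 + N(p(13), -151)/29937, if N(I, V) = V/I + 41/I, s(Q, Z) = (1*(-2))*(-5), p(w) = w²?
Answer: 7930985/23055471621 ≈ 0.00034400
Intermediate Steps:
s(Q, Z) = 10 (s(Q, Z) = -2*(-5) = 10)
N(I, V) = 41/I + V/I
s(-175, -194)/27342 + N(p(13), -151)/29937 = 10/27342 + ((41 - 151)/(13²))/29937 = 10*(1/27342) + (-110/169)*(1/29937) = 5/13671 + ((1/169)*(-110))*(1/29937) = 5/13671 - 110/169*1/29937 = 5/13671 - 110/5059353 = 7930985/23055471621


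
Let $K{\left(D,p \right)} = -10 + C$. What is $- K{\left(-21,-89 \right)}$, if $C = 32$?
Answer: $-22$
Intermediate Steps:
$K{\left(D,p \right)} = 22$ ($K{\left(D,p \right)} = -10 + 32 = 22$)
$- K{\left(-21,-89 \right)} = \left(-1\right) 22 = -22$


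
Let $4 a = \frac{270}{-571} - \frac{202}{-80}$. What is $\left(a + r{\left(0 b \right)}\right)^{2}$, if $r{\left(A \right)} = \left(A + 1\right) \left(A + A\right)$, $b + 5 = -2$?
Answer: $\frac{2196890641}{8346649600} \approx 0.26321$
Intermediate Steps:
$b = -7$ ($b = -5 - 2 = -7$)
$a = \frac{46871}{91360}$ ($a = \frac{\frac{270}{-571} - \frac{202}{-80}}{4} = \frac{270 \left(- \frac{1}{571}\right) - - \frac{101}{40}}{4} = \frac{- \frac{270}{571} + \frac{101}{40}}{4} = \frac{1}{4} \cdot \frac{46871}{22840} = \frac{46871}{91360} \approx 0.51304$)
$r{\left(A \right)} = 2 A \left(1 + A\right)$ ($r{\left(A \right)} = \left(1 + A\right) 2 A = 2 A \left(1 + A\right)$)
$\left(a + r{\left(0 b \right)}\right)^{2} = \left(\frac{46871}{91360} + 2 \cdot 0 \left(-7\right) \left(1 + 0 \left(-7\right)\right)\right)^{2} = \left(\frac{46871}{91360} + 2 \cdot 0 \left(1 + 0\right)\right)^{2} = \left(\frac{46871}{91360} + 2 \cdot 0 \cdot 1\right)^{2} = \left(\frac{46871}{91360} + 0\right)^{2} = \left(\frac{46871}{91360}\right)^{2} = \frac{2196890641}{8346649600}$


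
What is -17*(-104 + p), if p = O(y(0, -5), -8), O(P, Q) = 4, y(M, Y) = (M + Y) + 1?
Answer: 1700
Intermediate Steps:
y(M, Y) = 1 + M + Y
p = 4
-17*(-104 + p) = -17*(-104 + 4) = -17*(-100) = 1700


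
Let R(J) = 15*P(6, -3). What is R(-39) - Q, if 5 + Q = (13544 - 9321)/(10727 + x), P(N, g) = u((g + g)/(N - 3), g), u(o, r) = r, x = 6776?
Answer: -704343/17503 ≈ -40.241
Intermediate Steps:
P(N, g) = g
Q = -83292/17503 (Q = -5 + (13544 - 9321)/(10727 + 6776) = -5 + 4223/17503 = -83292/17503 ≈ -4.7587)
R(J) = -45 (R(J) = 15*(-3) = -45)
R(-39) - Q = -45 - 1*(-83292/17503) = -45 + 83292/17503 = -704343/17503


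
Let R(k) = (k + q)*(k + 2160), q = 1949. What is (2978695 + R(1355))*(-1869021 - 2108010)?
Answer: -58033850494905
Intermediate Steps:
R(k) = (1949 + k)*(2160 + k) (R(k) = (k + 1949)*(k + 2160) = (1949 + k)*(2160 + k))
(2978695 + R(1355))*(-1869021 - 2108010) = (2978695 + (4209840 + 1355**2 + 4109*1355))*(-1869021 - 2108010) = (2978695 + (4209840 + 1836025 + 5567695))*(-3977031) = (2978695 + 11613560)*(-3977031) = 14592255*(-3977031) = -58033850494905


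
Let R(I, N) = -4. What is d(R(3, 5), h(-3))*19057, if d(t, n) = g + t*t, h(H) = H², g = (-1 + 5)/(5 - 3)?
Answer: 343026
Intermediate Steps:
g = 2 (g = 4/2 = 4*(½) = 2)
d(t, n) = 2 + t² (d(t, n) = 2 + t*t = 2 + t²)
d(R(3, 5), h(-3))*19057 = (2 + (-4)²)*19057 = (2 + 16)*19057 = 18*19057 = 343026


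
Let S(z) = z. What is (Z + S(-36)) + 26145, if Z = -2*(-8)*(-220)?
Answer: 22589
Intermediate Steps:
Z = -3520 (Z = 16*(-220) = -3520)
(Z + S(-36)) + 26145 = (-3520 - 36) + 26145 = -3556 + 26145 = 22589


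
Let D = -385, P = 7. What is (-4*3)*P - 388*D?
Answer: 149296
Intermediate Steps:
(-4*3)*P - 388*D = -4*3*7 - 388*(-385) = -12*7 + 149380 = -84 + 149380 = 149296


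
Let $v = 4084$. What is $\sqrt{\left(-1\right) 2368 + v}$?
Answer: $2 \sqrt{429} \approx 41.425$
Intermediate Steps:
$\sqrt{\left(-1\right) 2368 + v} = \sqrt{\left(-1\right) 2368 + 4084} = \sqrt{-2368 + 4084} = \sqrt{1716} = 2 \sqrt{429}$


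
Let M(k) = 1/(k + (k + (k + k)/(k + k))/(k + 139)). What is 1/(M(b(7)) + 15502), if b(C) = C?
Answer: 515/7983603 ≈ 6.4507e-5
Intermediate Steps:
M(k) = 1/(k + (1 + k)/(139 + k)) (M(k) = 1/(k + (k + (2*k)/((2*k)))/(139 + k)) = 1/(k + (k + (2*k)*(1/(2*k)))/(139 + k)) = 1/(k + (k + 1)/(139 + k)) = 1/(k + (1 + k)/(139 + k)))
1/(M(b(7)) + 15502) = 1/((139 + 7)/(1 + 7² + 140*7) + 15502) = 1/(146/(1 + 49 + 980) + 15502) = 1/(146/1030 + 15502) = 1/((1/1030)*146 + 15502) = 1/(73/515 + 15502) = 1/(7983603/515) = 515/7983603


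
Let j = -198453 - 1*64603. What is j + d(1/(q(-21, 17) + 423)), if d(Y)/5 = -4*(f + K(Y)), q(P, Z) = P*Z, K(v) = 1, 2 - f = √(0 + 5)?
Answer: -263116 + 20*√5 ≈ -2.6307e+5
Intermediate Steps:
f = 2 - √5 (f = 2 - √(0 + 5) = 2 - √5 ≈ -0.23607)
j = -263056 (j = -198453 - 64603 = -263056)
d(Y) = -60 + 20*√5 (d(Y) = 5*(-4*((2 - √5) + 1)) = 5*(-4*(3 - √5)) = 5*(-12 + 4*√5) = -60 + 20*√5)
j + d(1/(q(-21, 17) + 423)) = -263056 + (-60 + 20*√5) = -263116 + 20*√5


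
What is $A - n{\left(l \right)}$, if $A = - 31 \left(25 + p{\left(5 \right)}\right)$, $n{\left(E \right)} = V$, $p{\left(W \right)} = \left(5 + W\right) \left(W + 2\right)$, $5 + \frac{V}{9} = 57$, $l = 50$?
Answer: $-3413$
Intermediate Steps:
$V = 468$ ($V = -45 + 9 \cdot 57 = -45 + 513 = 468$)
$p{\left(W \right)} = \left(2 + W\right) \left(5 + W\right)$ ($p{\left(W \right)} = \left(5 + W\right) \left(2 + W\right) = \left(2 + W\right) \left(5 + W\right)$)
$n{\left(E \right)} = 468$
$A = -2945$ ($A = - 31 \left(25 + \left(10 + 5^{2} + 7 \cdot 5\right)\right) = - 31 \left(25 + \left(10 + 25 + 35\right)\right) = - 31 \left(25 + 70\right) = \left(-31\right) 95 = -2945$)
$A - n{\left(l \right)} = -2945 - 468 = -3413$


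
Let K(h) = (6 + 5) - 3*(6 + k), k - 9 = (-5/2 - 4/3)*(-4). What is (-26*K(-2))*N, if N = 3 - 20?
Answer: -35360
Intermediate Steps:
N = -17
k = 73/3 (k = 9 + (-5/2 - 4/3)*(-4) = 9 - 23/6*(-4) = 9 + 46/3 = 73/3 ≈ 24.333)
K(h) = -80 (K(h) = (6 + 5) - 3*(6 + 73/3) = 11 - 3*91/3 = 11 - 91 = -80)
(-26*K(-2))*N = -26*(-80)*(-17) = 2080*(-17) = -35360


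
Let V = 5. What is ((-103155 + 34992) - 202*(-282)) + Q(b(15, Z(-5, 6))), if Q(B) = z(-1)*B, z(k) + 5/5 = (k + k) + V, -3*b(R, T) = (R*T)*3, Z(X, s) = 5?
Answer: -11349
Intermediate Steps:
b(R, T) = -R*T (b(R, T) = -R*T*3/3 = -R*T)
z(k) = 4 + 2*k (z(k) = -1 + ((k + k) + 5) = -1 + (2*k + 5) = -1 + (5 + 2*k) = 4 + 2*k)
Q(B) = 2*B (Q(B) = (4 + 2*(-1))*B = (4 - 2)*B = 2*B)
((-103155 + 34992) - 202*(-282)) + Q(b(15, Z(-5, 6))) = ((-103155 + 34992) - 202*(-282)) + 2*(-1*15*5) = (-68163 + 56964) + 2*(-75) = -11199 - 150 = -11349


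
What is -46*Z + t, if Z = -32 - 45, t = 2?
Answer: 3544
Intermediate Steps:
Z = -77
-46*Z + t = -46*(-77) + 2 = 3542 + 2 = 3544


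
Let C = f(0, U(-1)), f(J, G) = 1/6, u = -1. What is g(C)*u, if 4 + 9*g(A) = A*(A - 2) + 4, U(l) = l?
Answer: 11/324 ≈ 0.033951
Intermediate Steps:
f(J, G) = 1/6
C = 1/6 ≈ 0.16667
g(A) = A*(-2 + A)/9 (g(A) = -4/9 + (A*(A - 2) + 4)/9 = -4/9 + (A*(-2 + A) + 4)/9 = -4/9 + (4 + A*(-2 + A))/9 = -4/9 + (4/9 + A*(-2 + A)/9) = A*(-2 + A)/9)
g(C)*u = ((1/9)*(1/6)*(-2 + 1/6))*(-1) = ((1/9)*(1/6)*(-11/6))*(-1) = -11/324*(-1) = 11/324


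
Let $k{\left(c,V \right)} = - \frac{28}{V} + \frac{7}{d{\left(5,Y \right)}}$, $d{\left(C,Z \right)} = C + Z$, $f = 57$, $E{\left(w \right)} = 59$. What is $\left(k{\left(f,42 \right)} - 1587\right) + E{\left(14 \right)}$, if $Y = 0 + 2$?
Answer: $- \frac{4583}{3} \approx -1527.7$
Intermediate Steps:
$Y = 2$
$k{\left(c,V \right)} = 1 - \frac{28}{V}$ ($k{\left(c,V \right)} = - \frac{28}{V} + \frac{7}{5 + 2} = - \frac{28}{V} + \frac{7}{7} = - \frac{28}{V} + 7 \cdot \frac{1}{7} = - \frac{28}{V} + 1 = 1 - \frac{28}{V}$)
$\left(k{\left(f,42 \right)} - 1587\right) + E{\left(14 \right)} = \left(\frac{-28 + 42}{42} - 1587\right) + 59 = \left(\frac{1}{42} \cdot 14 - 1587\right) + 59 = \left(\frac{1}{3} - 1587\right) + 59 = - \frac{4760}{3} + 59 = - \frac{4583}{3}$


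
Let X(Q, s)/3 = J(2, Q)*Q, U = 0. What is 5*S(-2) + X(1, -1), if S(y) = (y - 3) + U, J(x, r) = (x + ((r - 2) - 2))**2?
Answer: -22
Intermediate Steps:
J(x, r) = (-4 + r + x)**2 (J(x, r) = (x + ((-2 + r) - 2))**2 = (x + (-4 + r))**2 = (-4 + r + x)**2)
S(y) = -3 + y (S(y) = (y - 3) + 0 = (-3 + y) + 0 = -3 + y)
X(Q, s) = 3*Q*(-2 + Q)**2 (X(Q, s) = 3*((-4 + Q + 2)**2*Q) = 3*((-2 + Q)**2*Q) = 3*(Q*(-2 + Q)**2) = 3*Q*(-2 + Q)**2)
5*S(-2) + X(1, -1) = 5*(-3 - 2) + 3*1*(-2 + 1)**2 = 5*(-5) + 3*1*(-1)**2 = -25 + 3*1*1 = -25 + 3 = -22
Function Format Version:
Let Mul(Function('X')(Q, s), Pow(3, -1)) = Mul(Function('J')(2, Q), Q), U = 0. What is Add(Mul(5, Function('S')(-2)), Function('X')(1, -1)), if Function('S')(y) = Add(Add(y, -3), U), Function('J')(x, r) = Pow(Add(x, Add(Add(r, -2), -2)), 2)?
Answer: -22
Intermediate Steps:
Function('J')(x, r) = Pow(Add(-4, r, x), 2) (Function('J')(x, r) = Pow(Add(x, Add(Add(-2, r), -2)), 2) = Pow(Add(x, Add(-4, r)), 2) = Pow(Add(-4, r, x), 2))
Function('S')(y) = Add(-3, y) (Function('S')(y) = Add(Add(y, -3), 0) = Add(Add(-3, y), 0) = Add(-3, y))
Function('X')(Q, s) = Mul(3, Q, Pow(Add(-2, Q), 2)) (Function('X')(Q, s) = Mul(3, Mul(Pow(Add(-4, Q, 2), 2), Q)) = Mul(3, Mul(Pow(Add(-2, Q), 2), Q)) = Mul(3, Mul(Q, Pow(Add(-2, Q), 2))) = Mul(3, Q, Pow(Add(-2, Q), 2)))
Add(Mul(5, Function('S')(-2)), Function('X')(1, -1)) = Add(Mul(5, Add(-3, -2)), Mul(3, 1, Pow(Add(-2, 1), 2))) = Add(Mul(5, -5), Mul(3, 1, Pow(-1, 2))) = Add(-25, Mul(3, 1, 1)) = Add(-25, 3) = -22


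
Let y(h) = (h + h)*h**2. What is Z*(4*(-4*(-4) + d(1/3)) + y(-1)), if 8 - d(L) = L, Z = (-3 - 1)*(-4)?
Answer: 4448/3 ≈ 1482.7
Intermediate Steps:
Z = 16 (Z = -4*(-4) = 16)
d(L) = 8 - L
y(h) = 2*h**3 (y(h) = (2*h)*h**2 = 2*h**3)
Z*(4*(-4*(-4) + d(1/3)) + y(-1)) = 16*(4*(-4*(-4) + (8 - 1/3)) + 2*(-1)**3) = 16*(4*(16 + (8 - 1*1/3)) + 2*(-1)) = 16*(4*(16 + (8 - 1/3)) - 2) = 16*(4*(16 + 23/3) - 2) = 16*(4*(71/3) - 2) = 16*(284/3 - 2) = 16*(278/3) = 4448/3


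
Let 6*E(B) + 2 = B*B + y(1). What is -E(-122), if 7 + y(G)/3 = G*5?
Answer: -7438/3 ≈ -2479.3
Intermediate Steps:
y(G) = -21 + 15*G (y(G) = -21 + 3*(G*5) = -21 + 3*(5*G) = -21 + 15*G)
E(B) = -4/3 + B²/6 (E(B) = -⅓ + (B*B + (-21 + 15*1))/6 = -⅓ + (B² + (-21 + 15))/6 = -⅓ + (B² - 6)/6 = -⅓ + (-6 + B²)/6 = -⅓ + (-1 + B²/6) = -4/3 + B²/6)
-E(-122) = -(-4/3 + (⅙)*(-122)²) = -(-4/3 + (⅙)*14884) = -(-4/3 + 7442/3) = -1*7438/3 = -7438/3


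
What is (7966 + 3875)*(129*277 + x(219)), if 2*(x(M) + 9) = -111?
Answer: 844701417/2 ≈ 4.2235e+8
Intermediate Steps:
x(M) = -129/2 (x(M) = -9 + (½)*(-111) = -9 - 111/2 = -129/2)
(7966 + 3875)*(129*277 + x(219)) = (7966 + 3875)*(129*277 - 129/2) = 11841*(35733 - 129/2) = 11841*(71337/2) = 844701417/2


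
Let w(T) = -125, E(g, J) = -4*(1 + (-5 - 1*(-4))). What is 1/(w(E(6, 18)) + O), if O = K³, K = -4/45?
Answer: -91125/11390689 ≈ -0.0080000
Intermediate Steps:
E(g, J) = 0 (E(g, J) = -4*(1 + (-5 + 4)) = -4*(1 - 1) = -4*0 = 0)
K = -4/45 (K = -4*1/45 = -4/45 ≈ -0.088889)
O = -64/91125 (O = (-4/45)³ = -64/91125 ≈ -0.00070233)
1/(w(E(6, 18)) + O) = 1/(-125 - 64/91125) = 1/(-11390689/91125) = -91125/11390689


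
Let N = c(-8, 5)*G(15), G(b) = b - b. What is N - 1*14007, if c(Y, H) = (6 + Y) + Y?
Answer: -14007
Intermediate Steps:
c(Y, H) = 6 + 2*Y
G(b) = 0
N = 0 (N = (6 + 2*(-8))*0 = (6 - 16)*0 = -10*0 = 0)
N - 1*14007 = 0 - 1*14007 = 0 - 14007 = -14007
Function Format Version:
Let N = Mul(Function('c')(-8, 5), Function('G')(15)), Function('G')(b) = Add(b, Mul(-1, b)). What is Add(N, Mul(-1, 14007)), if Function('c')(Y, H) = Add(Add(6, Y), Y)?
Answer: -14007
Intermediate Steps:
Function('c')(Y, H) = Add(6, Mul(2, Y))
Function('G')(b) = 0
N = 0 (N = Mul(Add(6, Mul(2, -8)), 0) = Mul(Add(6, -16), 0) = Mul(-10, 0) = 0)
Add(N, Mul(-1, 14007)) = Add(0, Mul(-1, 14007)) = Add(0, -14007) = -14007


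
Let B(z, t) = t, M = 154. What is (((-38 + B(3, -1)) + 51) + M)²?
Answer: 27556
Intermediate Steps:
(((-38 + B(3, -1)) + 51) + M)² = (((-38 - 1) + 51) + 154)² = ((-39 + 51) + 154)² = (12 + 154)² = 166² = 27556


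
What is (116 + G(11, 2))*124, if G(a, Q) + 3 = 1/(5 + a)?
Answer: 56079/4 ≈ 14020.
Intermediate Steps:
G(a, Q) = -3 + 1/(5 + a)
(116 + G(11, 2))*124 = (116 + (-14 - 3*11)/(5 + 11))*124 = (116 + (-14 - 33)/16)*124 = (116 + (1/16)*(-47))*124 = (116 - 47/16)*124 = (1809/16)*124 = 56079/4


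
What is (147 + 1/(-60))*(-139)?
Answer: -1225841/60 ≈ -20431.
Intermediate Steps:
(147 + 1/(-60))*(-139) = (147 - 1/60)*(-139) = (8819/60)*(-139) = -1225841/60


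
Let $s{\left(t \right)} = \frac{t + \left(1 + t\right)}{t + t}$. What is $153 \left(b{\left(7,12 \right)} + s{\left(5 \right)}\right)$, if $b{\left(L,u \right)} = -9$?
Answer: $- \frac{12087}{10} \approx -1208.7$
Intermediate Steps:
$s{\left(t \right)} = \frac{1 + 2 t}{2 t}$
$153 \left(b{\left(7,12 \right)} + s{\left(5 \right)}\right) = 153 \left(-9 + \frac{\frac{1}{2} + 5}{5}\right) = 153 \left(-9 + \frac{1}{5} \cdot \frac{11}{2}\right) = 153 \left(-9 + \frac{11}{10}\right) = 153 \left(- \frac{79}{10}\right) = - \frac{12087}{10}$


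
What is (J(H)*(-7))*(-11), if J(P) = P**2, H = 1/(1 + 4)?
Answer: 77/25 ≈ 3.0800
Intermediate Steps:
H = 1/5 ≈ 0.20000
(J(H)*(-7))*(-11) = ((1/5)**2*(-7))*(-11) = ((1/25)*(-7))*(-11) = -7/25*(-11) = 77/25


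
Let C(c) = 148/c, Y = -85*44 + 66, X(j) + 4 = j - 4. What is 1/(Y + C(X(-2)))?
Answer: -5/18444 ≈ -0.00027109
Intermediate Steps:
X(j) = -8 + j (X(j) = -4 + (j - 4) = -4 + (-4 + j) = -8 + j)
Y = -3674 (Y = -3740 + 66 = -3674)
1/(Y + C(X(-2))) = 1/(-3674 + 148/(-8 - 2)) = 1/(-3674 + 148/(-10)) = 1/(-3674 + 148*(-1/10)) = 1/(-3674 - 74/5) = 1/(-18444/5) = -5/18444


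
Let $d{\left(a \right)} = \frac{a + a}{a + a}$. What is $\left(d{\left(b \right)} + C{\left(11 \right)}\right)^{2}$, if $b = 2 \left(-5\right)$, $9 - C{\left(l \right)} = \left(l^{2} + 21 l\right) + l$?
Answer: $124609$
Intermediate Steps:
$C{\left(l \right)} = 9 - l^{2} - 22 l$ ($C{\left(l \right)} = 9 - \left(\left(l^{2} + 21 l\right) + l\right) = 9 - \left(l^{2} + 22 l\right) = 9 - l^{2} - 22 l$)
$b = -10$
$d{\left(a \right)} = 1$ ($d{\left(a \right)} = \frac{2 a}{2 a} = 2 a \frac{1}{2 a} = 1$)
$\left(d{\left(b \right)} + C{\left(11 \right)}\right)^{2} = \left(1 - 354\right)^{2} = \left(-353\right)^{2} = 124609$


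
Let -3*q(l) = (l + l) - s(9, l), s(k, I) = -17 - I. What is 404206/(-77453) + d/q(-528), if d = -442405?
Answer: -103430174197/121368851 ≈ -852.20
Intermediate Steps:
q(l) = -17/3 - l (q(l) = -((l + l) - (-17 - l))/3 = -(2*l + (17 + l))/3 = -(17 + 3*l)/3 = -17/3 - l)
404206/(-77453) + d/q(-528) = 404206/(-77453) - 442405/(-17/3 - 1*(-528)) = 404206*(-1/77453) - 442405/(-17/3 + 528) = -404206/77453 - 442405/1567/3 = -404206/77453 - 442405*3/1567 = -404206/77453 - 1327215/1567 = -103430174197/121368851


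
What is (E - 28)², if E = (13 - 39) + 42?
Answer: 144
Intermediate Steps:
E = 16 (E = -26 + 42 = 16)
(E - 28)² = (16 - 28)² = (-12)² = 144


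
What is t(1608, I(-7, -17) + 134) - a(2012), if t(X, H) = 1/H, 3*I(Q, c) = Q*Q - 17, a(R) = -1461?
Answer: 634077/434 ≈ 1461.0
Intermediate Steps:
I(Q, c) = -17/3 + Q²/3 (I(Q, c) = (Q*Q - 17)/3 = (Q² - 17)/3 = (-17 + Q²)/3 = -17/3 + Q²/3)
t(1608, I(-7, -17) + 134) - a(2012) = 1/((-17/3 + (⅓)*(-7)²) + 134) - 1*(-1461) = 1/((-17/3 + (⅓)*49) + 134) + 1461 = 1/((-17/3 + 49/3) + 134) + 1461 = 1/(32/3 + 134) + 1461 = 1/(434/3) + 1461 = 3/434 + 1461 = 634077/434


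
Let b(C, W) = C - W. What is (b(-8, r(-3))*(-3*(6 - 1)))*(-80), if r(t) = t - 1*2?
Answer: -3600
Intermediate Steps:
r(t) = -2 + t (r(t) = t - 2 = -2 + t)
(b(-8, r(-3))*(-3*(6 - 1)))*(-80) = ((-8 - (-2 - 3))*(-3*(6 - 1)))*(-80) = ((-8 - 1*(-5))*(-3*5))*(-80) = ((-8 + 5)*(-15))*(-80) = -3*(-15)*(-80) = 45*(-80) = -3600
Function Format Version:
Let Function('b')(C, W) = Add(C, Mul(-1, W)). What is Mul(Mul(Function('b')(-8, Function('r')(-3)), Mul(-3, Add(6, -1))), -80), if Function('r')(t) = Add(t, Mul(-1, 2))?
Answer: -3600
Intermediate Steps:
Function('r')(t) = Add(-2, t) (Function('r')(t) = Add(t, -2) = Add(-2, t))
Mul(Mul(Function('b')(-8, Function('r')(-3)), Mul(-3, Add(6, -1))), -80) = Mul(Mul(Add(-8, Mul(-1, Add(-2, -3))), Mul(-3, Add(6, -1))), -80) = Mul(Mul(Add(-8, Mul(-1, -5)), Mul(-3, 5)), -80) = Mul(Mul(Add(-8, 5), -15), -80) = Mul(Mul(-3, -15), -80) = Mul(45, -80) = -3600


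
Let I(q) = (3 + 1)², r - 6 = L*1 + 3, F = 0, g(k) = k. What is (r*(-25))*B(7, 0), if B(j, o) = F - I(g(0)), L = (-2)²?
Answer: 5200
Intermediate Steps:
L = 4
r = 13 (r = 6 + (4*1 + 3) = 6 + (4 + 3) = 6 + 7 = 13)
I(q) = 16 (I(q) = 4² = 16)
B(j, o) = -16 (B(j, o) = 0 - 1*16 = 0 - 16 = -16)
(r*(-25))*B(7, 0) = (13*(-25))*(-16) = -325*(-16) = 5200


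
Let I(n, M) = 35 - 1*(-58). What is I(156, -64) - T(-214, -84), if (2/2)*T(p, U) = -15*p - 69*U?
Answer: -8913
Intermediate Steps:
T(p, U) = -69*U - 15*p (T(p, U) = -15*p - 69*U = -69*U - 15*p)
I(n, M) = 93 (I(n, M) = 35 + 58 = 93)
I(156, -64) - T(-214, -84) = 93 - (-69*(-84) - 15*(-214)) = 93 - (5796 + 3210) = 93 - 1*9006 = 93 - 9006 = -8913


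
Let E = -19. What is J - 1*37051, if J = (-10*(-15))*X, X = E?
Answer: -39901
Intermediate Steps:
X = -19
J = -2850 (J = -10*(-15)*(-19) = 150*(-19) = -2850)
J - 1*37051 = -2850 - 1*37051 = -2850 - 37051 = -39901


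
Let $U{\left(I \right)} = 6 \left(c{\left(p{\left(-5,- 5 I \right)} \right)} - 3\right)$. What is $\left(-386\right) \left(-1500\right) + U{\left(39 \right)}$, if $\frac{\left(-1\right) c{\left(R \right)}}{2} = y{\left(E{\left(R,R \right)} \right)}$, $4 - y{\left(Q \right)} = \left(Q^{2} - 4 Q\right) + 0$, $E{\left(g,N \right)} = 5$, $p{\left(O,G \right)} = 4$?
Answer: $578994$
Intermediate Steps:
$y{\left(Q \right)} = 4 - Q^{2} + 4 Q$ ($y{\left(Q \right)} = 4 - \left(\left(Q^{2} - 4 Q\right) + 0\right) = 4 - \left(Q^{2} - 4 Q\right) = 4 - Q^{2} + 4 Q$)
$c{\left(R \right)} = 2$ ($c{\left(R \right)} = - 2 \left(4 - 5^{2} + 4 \cdot 5\right) = - 2 \left(4 - 25 + 20\right) = \left(-2\right) \left(-1\right) = 2$)
$U{\left(I \right)} = -6$ ($U{\left(I \right)} = 6 \left(2 - 3\right) = 6 \left(-1\right) = -6$)
$\left(-386\right) \left(-1500\right) + U{\left(39 \right)} = \left(-386\right) \left(-1500\right) - 6 = 579000 - 6 = 578994$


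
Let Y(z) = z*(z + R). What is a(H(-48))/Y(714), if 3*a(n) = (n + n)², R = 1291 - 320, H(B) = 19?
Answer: 722/1804635 ≈ 0.00040008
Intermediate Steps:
R = 971
Y(z) = z*(971 + z) (Y(z) = z*(z + 971) = z*(971 + z))
a(n) = 4*n²/3 (a(n) = (n + n)²/3 = (2*n)²/3 = (4*n²)/3 = 4*n²/3)
a(H(-48))/Y(714) = ((4/3)*19²)/((714*(971 + 714))) = ((4/3)*361)/((714*1685)) = (1444/3)/1203090 = (1444/3)*(1/1203090) = 722/1804635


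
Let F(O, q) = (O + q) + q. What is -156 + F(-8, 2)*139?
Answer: -712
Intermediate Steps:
F(O, q) = O + 2*q
-156 + F(-8, 2)*139 = -156 + (-8 + 2*2)*139 = -156 + (-8 + 4)*139 = -156 - 4*139 = -156 - 556 = -712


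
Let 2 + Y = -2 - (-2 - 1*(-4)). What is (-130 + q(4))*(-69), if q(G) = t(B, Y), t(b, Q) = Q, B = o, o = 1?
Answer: 9384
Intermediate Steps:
Y = -6 (Y = -2 + (-2 - (-2 - 1*(-4))) = -2 + (-2 - (-2 + 4)) = -2 + (-2 - 1*2) = -2 + (-2 - 2) = -2 - 4 = -6)
B = 1
q(G) = -6
(-130 + q(4))*(-69) = (-130 - 6)*(-69) = -136*(-69) = 9384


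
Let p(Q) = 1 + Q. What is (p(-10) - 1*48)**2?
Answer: 3249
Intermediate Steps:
(p(-10) - 1*48)**2 = ((1 - 10) - 1*48)**2 = (-9 - 48)**2 = (-57)**2 = 3249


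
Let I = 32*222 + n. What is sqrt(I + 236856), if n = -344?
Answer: 4*sqrt(15226) ≈ 493.57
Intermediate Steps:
I = 6760 (I = 32*222 - 344 = 7104 - 344 = 6760)
sqrt(I + 236856) = sqrt(6760 + 236856) = sqrt(243616) = 4*sqrt(15226)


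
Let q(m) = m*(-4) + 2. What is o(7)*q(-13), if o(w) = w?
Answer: 378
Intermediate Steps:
q(m) = 2 - 4*m (q(m) = -4*m + 2 = 2 - 4*m)
o(7)*q(-13) = 7*(2 - 4*(-13)) = 7*(2 + 52) = 7*54 = 378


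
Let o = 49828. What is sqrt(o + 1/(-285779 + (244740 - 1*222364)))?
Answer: sqrt(384124829337361)/87801 ≈ 223.22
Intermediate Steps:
sqrt(o + 1/(-285779 + (244740 - 1*222364))) = sqrt(49828 + 1/(-285779 + (244740 - 1*222364))) = sqrt(49828 + 1/(-285779 + (244740 - 222364))) = sqrt(49828 + 1/(-285779 + 22376)) = sqrt(49828 + 1/(-263403)) = sqrt(49828 - 1/263403) = sqrt(13124844683/263403) = sqrt(384124829337361)/87801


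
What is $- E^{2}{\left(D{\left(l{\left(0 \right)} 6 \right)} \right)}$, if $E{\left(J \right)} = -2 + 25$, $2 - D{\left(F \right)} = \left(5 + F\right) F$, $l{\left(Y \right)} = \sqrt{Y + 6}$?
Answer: $-529$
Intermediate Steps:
$l{\left(Y \right)} = \sqrt{6 + Y}$
$D{\left(F \right)} = 2 - F \left(5 + F\right)$ ($D{\left(F \right)} = 2 - \left(5 + F\right) F = 2 - F \left(5 + F\right)$)
$E{\left(J \right)} = 23$
$- E^{2}{\left(D{\left(l{\left(0 \right)} 6 \right)} \right)} = - 23^{2} = \left(-1\right) 529 = -529$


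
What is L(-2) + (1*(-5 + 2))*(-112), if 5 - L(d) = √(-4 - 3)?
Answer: 341 - I*√7 ≈ 341.0 - 2.6458*I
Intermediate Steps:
L(d) = 5 - I*√7 (L(d) = 5 - √(-4 - 3) = 5 - √(-7) = 5 - I*√7)
L(-2) + (1*(-5 + 2))*(-112) = (5 - I*√7) + (1*(-5 + 2))*(-112) = (5 - I*√7) + (1*(-3))*(-112) = (5 - I*√7) - 3*(-112) = (5 - I*√7) + 336 = 341 - I*√7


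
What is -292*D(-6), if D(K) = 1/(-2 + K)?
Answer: 73/2 ≈ 36.500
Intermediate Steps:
-292*D(-6) = -292/(-2 - 6) = -292/(-8) = -292*(-1/8) = 73/2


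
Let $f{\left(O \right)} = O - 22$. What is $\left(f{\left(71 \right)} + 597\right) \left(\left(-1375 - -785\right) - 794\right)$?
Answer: $-894064$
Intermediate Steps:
$f{\left(O \right)} = -22 + O$ ($f{\left(O \right)} = O - 22 = -22 + O$)
$\left(f{\left(71 \right)} + 597\right) \left(\left(-1375 - -785\right) - 794\right) = \left(\left(-22 + 71\right) + 597\right) \left(\left(-1375 - -785\right) - 794\right) = \left(49 + 597\right) \left(\left(-1375 + \left(-154 + 939\right)\right) - 794\right) = 646 \left(\left(-1375 + 785\right) - 794\right) = 646 \left(-590 - 794\right) = 646 \left(-1384\right) = -894064$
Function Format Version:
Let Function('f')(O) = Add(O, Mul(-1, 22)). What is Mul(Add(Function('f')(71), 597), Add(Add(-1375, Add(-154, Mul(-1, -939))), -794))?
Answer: -894064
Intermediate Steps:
Function('f')(O) = Add(-22, O) (Function('f')(O) = Add(O, -22) = Add(-22, O))
Mul(Add(Function('f')(71), 597), Add(Add(-1375, Add(-154, Mul(-1, -939))), -794)) = Mul(Add(Add(-22, 71), 597), Add(Add(-1375, Add(-154, Mul(-1, -939))), -794)) = Mul(Add(49, 597), Add(Add(-1375, Add(-154, 939)), -794)) = Mul(646, Add(Add(-1375, 785), -794)) = Mul(646, Add(-590, -794)) = Mul(646, -1384) = -894064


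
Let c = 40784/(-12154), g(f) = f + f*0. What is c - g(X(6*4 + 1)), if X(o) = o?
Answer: -172317/6077 ≈ -28.356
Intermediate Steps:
g(f) = f (g(f) = f + 0 = f)
c = -20392/6077 (c = 40784*(-1/12154) = -20392/6077 ≈ -3.3556)
c - g(X(6*4 + 1)) = -20392/6077 - (6*4 + 1) = -20392/6077 - (24 + 1) = -20392/6077 - 1*25 = -20392/6077 - 25 = -172317/6077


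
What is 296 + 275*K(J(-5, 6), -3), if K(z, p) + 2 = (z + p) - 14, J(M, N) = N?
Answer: -3279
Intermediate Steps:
K(z, p) = -16 + p + z (K(z, p) = -2 + ((z + p) - 14) = -2 + ((p + z) - 14) = -2 + (-14 + p + z) = -16 + p + z)
296 + 275*K(J(-5, 6), -3) = 296 + 275*(-16 - 3 + 6) = 296 + 275*(-13) = 296 - 3575 = -3279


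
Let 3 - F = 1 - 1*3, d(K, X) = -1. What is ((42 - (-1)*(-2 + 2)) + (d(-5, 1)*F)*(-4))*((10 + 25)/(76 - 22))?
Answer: 1085/27 ≈ 40.185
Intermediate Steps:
F = 5 (F = 3 - (1 - 1*3) = 3 - (1 - 3) = 3 - 1*(-2) = 3 + 2 = 5)
((42 - (-1)*(-2 + 2)) + (d(-5, 1)*F)*(-4))*((10 + 25)/(76 - 22)) = ((42 - (-1)*(-2 + 2)) - 1*5*(-4))*((10 + 25)/(76 - 22)) = ((42 - (-1)*0) - 5*(-4))*(35/54) = ((42 - 1*0) + 20)*(35*(1/54)) = ((42 + 0) + 20)*(35/54) = (42 + 20)*(35/54) = 62*(35/54) = 1085/27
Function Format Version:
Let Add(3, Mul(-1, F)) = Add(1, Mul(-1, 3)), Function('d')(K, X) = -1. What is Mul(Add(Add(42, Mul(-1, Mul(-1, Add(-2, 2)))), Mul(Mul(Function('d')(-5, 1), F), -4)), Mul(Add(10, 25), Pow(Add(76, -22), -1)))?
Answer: Rational(1085, 27) ≈ 40.185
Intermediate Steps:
F = 5 (F = Add(3, Mul(-1, Add(1, Mul(-1, 3)))) = Add(3, Mul(-1, Add(1, -3))) = Add(3, Mul(-1, -2)) = Add(3, 2) = 5)
Mul(Add(Add(42, Mul(-1, Mul(-1, Add(-2, 2)))), Mul(Mul(Function('d')(-5, 1), F), -4)), Mul(Add(10, 25), Pow(Add(76, -22), -1))) = Mul(Add(Add(42, Mul(-1, Mul(-1, Add(-2, 2)))), Mul(Mul(-1, 5), -4)), Mul(Add(10, 25), Pow(Add(76, -22), -1))) = Mul(Add(Add(42, Mul(-1, Mul(-1, 0))), Mul(-5, -4)), Mul(35, Pow(54, -1))) = Mul(Add(Add(42, Mul(-1, 0)), 20), Mul(35, Rational(1, 54))) = Mul(Add(Add(42, 0), 20), Rational(35, 54)) = Mul(Add(42, 20), Rational(35, 54)) = Mul(62, Rational(35, 54)) = Rational(1085, 27)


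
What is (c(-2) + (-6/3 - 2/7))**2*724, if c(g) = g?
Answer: 651600/49 ≈ 13298.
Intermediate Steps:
(c(-2) + (-6/3 - 2/7))**2*724 = (-2 + (-6/3 - 2/7))**2*724 = (-2 + (-6*1/3 - 2*1/7))**2*724 = (-2 + (-2 - 2/7))**2*724 = (-2 - 16/7)**2*724 = (-30/7)**2*724 = (900/49)*724 = 651600/49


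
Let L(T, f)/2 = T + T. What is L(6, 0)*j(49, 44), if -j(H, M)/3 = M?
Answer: -3168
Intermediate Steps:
j(H, M) = -3*M
L(T, f) = 4*T (L(T, f) = 2*(T + T) = 2*(2*T) = 4*T)
L(6, 0)*j(49, 44) = (4*6)*(-3*44) = 24*(-132) = -3168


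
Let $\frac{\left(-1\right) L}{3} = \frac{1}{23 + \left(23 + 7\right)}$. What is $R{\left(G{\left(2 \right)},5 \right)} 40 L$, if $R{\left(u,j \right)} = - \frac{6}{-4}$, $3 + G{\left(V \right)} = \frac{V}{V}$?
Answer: $- \frac{180}{53} \approx -3.3962$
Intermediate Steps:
$G{\left(V \right)} = -2$ ($G{\left(V \right)} = -3 + \frac{V}{V} = -3 + 1 = -2$)
$L = - \frac{3}{53}$ ($L = - \frac{3}{23 + \left(23 + 7\right)} = - \frac{3}{23 + 30} = - \frac{3}{53} \approx -0.056604$)
$R{\left(u,j \right)} = \frac{3}{2}$ ($R{\left(u,j \right)} = \left(-6\right) \left(- \frac{1}{4}\right) = \frac{3}{2}$)
$R{\left(G{\left(2 \right)},5 \right)} 40 L = \frac{3}{2} \cdot 40 \left(- \frac{3}{53}\right) = 60 \left(- \frac{3}{53}\right) = - \frac{180}{53}$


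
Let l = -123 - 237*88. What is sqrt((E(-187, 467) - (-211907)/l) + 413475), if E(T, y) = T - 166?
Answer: sqrt(2244668703529)/2331 ≈ 642.74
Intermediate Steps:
l = -20979 (l = -123 - 20856 = -20979)
E(T, y) = -166 + T
sqrt((E(-187, 467) - (-211907)/l) + 413475) = sqrt(((-166 - 187) - (-211907)/(-20979)) + 413475) = sqrt((-353 - (-211907)*(-1)/20979) + 413475) = sqrt((-353 - 1*211907/20979) + 413475) = sqrt((-353 - 211907/20979) + 413475) = sqrt(-7617494/20979 + 413475) = sqrt(8666674531/20979) = sqrt(2244668703529)/2331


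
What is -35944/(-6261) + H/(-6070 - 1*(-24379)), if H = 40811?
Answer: 304538789/38210883 ≈ 7.9699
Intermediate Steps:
-35944/(-6261) + H/(-6070 - 1*(-24379)) = -35944/(-6261) + 40811/(-6070 - 1*(-24379)) = -35944*(-1/6261) + 40811/(-6070 + 24379) = 35944/6261 + 40811/18309 = 304538789/38210883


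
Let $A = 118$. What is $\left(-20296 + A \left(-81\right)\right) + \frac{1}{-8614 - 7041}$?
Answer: $- \frac{467364371}{15655} \approx -29854.0$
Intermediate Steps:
$\left(-20296 + A \left(-81\right)\right) + \frac{1}{-8614 - 7041} = \left(-20296 + 118 \left(-81\right)\right) + \frac{1}{-8614 - 7041} = \left(-20296 - 9558\right) + \frac{1}{-15655} = -29854 - \frac{1}{15655} = - \frac{467364371}{15655}$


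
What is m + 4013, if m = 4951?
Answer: 8964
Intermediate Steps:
m + 4013 = 4951 + 4013 = 8964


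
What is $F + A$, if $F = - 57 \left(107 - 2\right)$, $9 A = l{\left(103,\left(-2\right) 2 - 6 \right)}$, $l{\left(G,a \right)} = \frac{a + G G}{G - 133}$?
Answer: $- \frac{542183}{90} \approx -6024.3$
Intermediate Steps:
$l{\left(G,a \right)} = \frac{a + G^{2}}{-133 + G}$
$A = - \frac{3533}{90}$ ($A = \frac{\frac{1}{-133 + 103} \left(\left(\left(-2\right) 2 - 6\right) + 103^{2}\right)}{9} = \frac{\frac{1}{-30} \left(\left(-4 - 6\right) + 10609\right)}{9} = \frac{\left(- \frac{1}{30}\right) \left(-10 + 10609\right)}{9} = \frac{\left(- \frac{1}{30}\right) 10599}{9} = \frac{1}{9} \left(- \frac{3533}{10}\right) = - \frac{3533}{90} \approx -39.256$)
$F = -5985$ ($F = \left(-57\right) 105 = -5985$)
$F + A = -5985 - \frac{3533}{90} = - \frac{542183}{90}$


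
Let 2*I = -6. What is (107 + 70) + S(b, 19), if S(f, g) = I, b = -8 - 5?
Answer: 174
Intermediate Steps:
I = -3 (I = (½)*(-6) = -3)
b = -13
S(f, g) = -3
(107 + 70) + S(b, 19) = (107 + 70) - 3 = 177 - 3 = 174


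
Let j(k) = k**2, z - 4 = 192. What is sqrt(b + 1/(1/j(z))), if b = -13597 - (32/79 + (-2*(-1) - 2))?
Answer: sqrt(154892851)/79 ≈ 157.54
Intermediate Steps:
z = 196 (z = 4 + 192 = 196)
b = -1074195/79 (b = -13597 - (32*(1/79) + (2 - 2)) = -13597 - (32/79 + 0) = -13597 - 1*32/79 = -13597 - 32/79 = -1074195/79 ≈ -13597.)
sqrt(b + 1/(1/j(z))) = sqrt(-1074195/79 + 1/(1/(196**2))) = sqrt(-1074195/79 + 1/(1/38416)) = sqrt(-1074195/79 + 38416) = sqrt(1960669/79) = sqrt(154892851)/79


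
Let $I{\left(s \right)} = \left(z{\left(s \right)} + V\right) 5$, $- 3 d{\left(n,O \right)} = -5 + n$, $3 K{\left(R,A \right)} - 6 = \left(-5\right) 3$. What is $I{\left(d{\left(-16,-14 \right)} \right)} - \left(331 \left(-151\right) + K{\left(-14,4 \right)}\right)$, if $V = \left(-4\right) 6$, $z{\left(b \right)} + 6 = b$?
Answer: $49869$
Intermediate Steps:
$K{\left(R,A \right)} = -3$ ($K{\left(R,A \right)} = 2 + \frac{\left(-5\right) 3}{3} = 2 + \frac{1}{3} \left(-15\right) = 2 - 5 = -3$)
$z{\left(b \right)} = -6 + b$
$V = -24$
$d{\left(n,O \right)} = \frac{5}{3} - \frac{n}{3}$ ($d{\left(n,O \right)} = - \frac{-5 + n}{3} = \frac{5}{3} - \frac{n}{3}$)
$I{\left(s \right)} = -150 + 5 s$ ($I{\left(s \right)} = \left(\left(-6 + s\right) - 24\right) 5 = \left(-30 + s\right) 5 = -150 + 5 s$)
$I{\left(d{\left(-16,-14 \right)} \right)} - \left(331 \left(-151\right) + K{\left(-14,4 \right)}\right) = \left(-150 + 5 \left(\frac{5}{3} - - \frac{16}{3}\right)\right) - \left(331 \left(-151\right) - 3\right) = \left(-150 + 5 \left(\frac{5}{3} + \frac{16}{3}\right)\right) - \left(-49981 - 3\right) = \left(-150 + 5 \cdot 7\right) - -49984 = \left(-150 + 35\right) + 49984 = -115 + 49984 = 49869$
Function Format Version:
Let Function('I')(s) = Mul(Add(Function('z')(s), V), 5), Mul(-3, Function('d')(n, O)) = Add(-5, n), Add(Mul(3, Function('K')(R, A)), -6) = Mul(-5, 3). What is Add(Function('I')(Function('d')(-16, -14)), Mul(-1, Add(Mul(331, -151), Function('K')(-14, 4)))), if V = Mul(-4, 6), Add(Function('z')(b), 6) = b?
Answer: 49869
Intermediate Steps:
Function('K')(R, A) = -3 (Function('K')(R, A) = Add(2, Mul(Rational(1, 3), Mul(-5, 3))) = Add(2, Mul(Rational(1, 3), -15)) = Add(2, -5) = -3)
Function('z')(b) = Add(-6, b)
V = -24
Function('d')(n, O) = Add(Rational(5, 3), Mul(Rational(-1, 3), n)) (Function('d')(n, O) = Mul(Rational(-1, 3), Add(-5, n)) = Add(Rational(5, 3), Mul(Rational(-1, 3), n)))
Function('I')(s) = Add(-150, Mul(5, s)) (Function('I')(s) = Mul(Add(Add(-6, s), -24), 5) = Mul(Add(-30, s), 5) = Add(-150, Mul(5, s)))
Add(Function('I')(Function('d')(-16, -14)), Mul(-1, Add(Mul(331, -151), Function('K')(-14, 4)))) = Add(Add(-150, Mul(5, Add(Rational(5, 3), Mul(Rational(-1, 3), -16)))), Mul(-1, Add(Mul(331, -151), -3))) = Add(Add(-150, Mul(5, Add(Rational(5, 3), Rational(16, 3)))), Mul(-1, Add(-49981, -3))) = Add(Add(-150, Mul(5, 7)), Mul(-1, -49984)) = Add(Add(-150, 35), 49984) = Add(-115, 49984) = 49869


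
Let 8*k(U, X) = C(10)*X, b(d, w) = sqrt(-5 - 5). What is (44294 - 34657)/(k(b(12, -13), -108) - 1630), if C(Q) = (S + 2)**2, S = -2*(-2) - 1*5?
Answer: -19274/3287 ≈ -5.8637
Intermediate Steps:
S = -1 (S = 4 - 5 = -1)
b(d, w) = I*sqrt(10) (b(d, w) = sqrt(-10) = I*sqrt(10))
C(Q) = 1 (C(Q) = (-1 + 2)**2 = 1**2 = 1)
k(U, X) = X/8 (k(U, X) = (1*X)/8 = X/8)
(44294 - 34657)/(k(b(12, -13), -108) - 1630) = (44294 - 34657)/((1/8)*(-108) - 1630) = 9637/(-27/2 - 1630) = 9637/(-3287/2) = 9637*(-2/3287) = -19274/3287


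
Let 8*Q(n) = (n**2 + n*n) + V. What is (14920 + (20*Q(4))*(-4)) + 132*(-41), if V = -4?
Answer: 9228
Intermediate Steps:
Q(n) = -1/2 + n**2/4 (Q(n) = ((n**2 + n*n) - 4)/8 = ((n**2 + n**2) - 4)/8 = (2*n**2 - 4)/8 = (-4 + 2*n**2)/8 = -1/2 + n**2/4)
(14920 + (20*Q(4))*(-4)) + 132*(-41) = (14920 + (20*(-1/2 + (1/4)*4**2))*(-4)) + 132*(-41) = (14920 + (20*(-1/2 + (1/4)*16))*(-4)) - 5412 = (14920 + (20*(-1/2 + 4))*(-4)) - 5412 = (14920 + (20*(7/2))*(-4)) - 5412 = (14920 + 70*(-4)) - 5412 = (14920 - 280) - 5412 = 14640 - 5412 = 9228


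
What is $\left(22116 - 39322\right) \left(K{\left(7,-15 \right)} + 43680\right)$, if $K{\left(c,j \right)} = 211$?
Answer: $-755188546$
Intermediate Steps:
$\left(22116 - 39322\right) \left(K{\left(7,-15 \right)} + 43680\right) = \left(22116 - 39322\right) \left(211 + 43680\right) = \left(-17206\right) 43891 = -755188546$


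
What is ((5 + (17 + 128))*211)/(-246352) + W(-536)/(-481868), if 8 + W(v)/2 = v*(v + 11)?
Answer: -19236760771/14838643192 ≈ -1.2964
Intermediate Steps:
W(v) = -16 + 2*v*(11 + v) (W(v) = -16 + 2*(v*(v + 11)) = -16 + 2*(v*(11 + v)) = -16 + 2*v*(11 + v))
((5 + (17 + 128))*211)/(-246352) + W(-536)/(-481868) = ((5 + (17 + 128))*211)/(-246352) + (-16 + 2*(-536)² + 22*(-536))/(-481868) = ((5 + 145)*211)*(-1/246352) + (-16 + 2*287296 - 11792)*(-1/481868) = (150*211)*(-1/246352) + (-16 + 574592 - 11792)*(-1/481868) = 31650*(-1/246352) + 562784*(-1/481868) = -15825/123176 - 140696/120467 = -19236760771/14838643192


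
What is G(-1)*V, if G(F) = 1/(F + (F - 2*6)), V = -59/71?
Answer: 59/994 ≈ 0.059356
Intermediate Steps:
V = -59/71 (V = -59*1/71 = -59/71 ≈ -0.83099)
G(F) = 1/(-12 + 2*F) (G(F) = 1/(F + (F - 12)) = 1/(F + (-12 + F)) = 1/(-12 + 2*F))
G(-1)*V = (1/(2*(-6 - 1)))*(-59/71) = ((½)/(-7))*(-59/71) = ((½)*(-⅐))*(-59/71) = -1/14*(-59/71) = 59/994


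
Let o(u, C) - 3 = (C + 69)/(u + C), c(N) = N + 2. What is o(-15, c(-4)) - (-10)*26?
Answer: 4404/17 ≈ 259.06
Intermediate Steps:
c(N) = 2 + N
o(u, C) = 3 + (69 + C)/(C + u) (o(u, C) = 3 + (C + 69)/(u + C) = 3 + (69 + C)/(C + u))
o(-15, c(-4)) - (-10)*26 = (69 + 3*(-15) + 4*(2 - 4))/((2 - 4) - 15) - (-10)*26 = (69 - 45 + 4*(-2))/(-2 - 15) - 1*(-260) = (69 - 45 - 8)/(-17) + 260 = -1/17*16 + 260 = -16/17 + 260 = 4404/17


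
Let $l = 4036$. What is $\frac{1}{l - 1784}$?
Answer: $\frac{1}{2252} \approx 0.00044405$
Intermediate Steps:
$\frac{1}{l - 1784} = \frac{1}{4036 - 1784} = \frac{1}{2252}$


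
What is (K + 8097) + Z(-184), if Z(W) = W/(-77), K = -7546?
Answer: 42611/77 ≈ 553.39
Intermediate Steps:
Z(W) = -W/77 (Z(W) = W*(-1/77) = -W/77)
(K + 8097) + Z(-184) = (-7546 + 8097) - 1/77*(-184) = 551 + 184/77 = 42611/77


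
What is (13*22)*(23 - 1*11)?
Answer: 3432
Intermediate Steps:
(13*22)*(23 - 1*11) = 286*(23 - 11) = 286*12 = 3432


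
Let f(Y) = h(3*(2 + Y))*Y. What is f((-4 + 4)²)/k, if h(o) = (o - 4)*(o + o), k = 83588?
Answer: 0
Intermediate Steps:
h(o) = 2*o*(-4 + o) (h(o) = (-4 + o)*(2*o) = 2*o*(-4 + o))
f(Y) = 2*Y*(2 + 3*Y)*(6 + 3*Y) (f(Y) = (2*(3*(2 + Y))*(-4 + 3*(2 + Y)))*Y = (2*(6 + 3*Y)*(-4 + (6 + 3*Y)))*Y = (2*(6 + 3*Y)*(2 + 3*Y))*Y = (2*(2 + 3*Y)*(6 + 3*Y))*Y = 2*Y*(2 + 3*Y)*(6 + 3*Y))
f((-4 + 4)²)/k = (6*(-4 + 4)²*(2 + (-4 + 4)²)*(2 + 3*(-4 + 4)²))/83588 = (6*0²*(2 + 0²)*(2 + 3*0²))*(1/83588) = (6*0*(2 + 0)*(2 + 3*0))*(1/83588) = (6*0*2*(2 + 0))*(1/83588) = (6*0*2*2)*(1/83588) = 0*(1/83588) = 0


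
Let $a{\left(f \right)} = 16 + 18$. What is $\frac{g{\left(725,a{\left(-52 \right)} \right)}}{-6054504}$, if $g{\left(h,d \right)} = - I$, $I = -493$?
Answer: $- \frac{17}{208776} \approx -8.1427 \cdot 10^{-5}$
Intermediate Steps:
$a{\left(f \right)} = 34$
$g{\left(h,d \right)} = 493$ ($g{\left(h,d \right)} = \left(-1\right) \left(-493\right) = 493$)
$\frac{g{\left(725,a{\left(-52 \right)} \right)}}{-6054504} = \frac{493}{-6054504} = 493 \left(- \frac{1}{6054504}\right) = - \frac{17}{208776}$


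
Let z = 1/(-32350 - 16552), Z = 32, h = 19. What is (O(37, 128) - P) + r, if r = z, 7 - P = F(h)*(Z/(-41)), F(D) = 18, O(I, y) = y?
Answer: 214435229/2004982 ≈ 106.95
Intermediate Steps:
P = 863/41 (P = 7 - 18*32/(-41) = 7 - 18*32*(-1/41) = 7 - 18*(-32)/41 = 7 - 1*(-576/41) = 7 + 576/41 = 863/41 ≈ 21.049)
z = -1/48902 (z = 1/(-48902) = -1/48902 ≈ -2.0449e-5)
r = -1/48902 ≈ -2.0449e-5
(O(37, 128) - P) + r = (128 - 1*863/41) - 1/48902 = (128 - 863/41) - 1/48902 = 4385/41 - 1/48902 = 214435229/2004982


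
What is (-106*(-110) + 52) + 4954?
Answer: 16666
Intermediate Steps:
(-106*(-110) + 52) + 4954 = (11660 + 52) + 4954 = 11712 + 4954 = 16666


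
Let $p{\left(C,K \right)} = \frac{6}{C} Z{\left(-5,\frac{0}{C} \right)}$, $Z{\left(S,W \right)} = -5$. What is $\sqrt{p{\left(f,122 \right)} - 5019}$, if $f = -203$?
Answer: $\frac{3 i \sqrt{22980209}}{203} \approx 70.844 i$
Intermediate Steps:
$p{\left(C,K \right)} = - \frac{30}{C}$ ($p{\left(C,K \right)} = \frac{6}{C} \left(-5\right) = - \frac{30}{C}$)
$\sqrt{p{\left(f,122 \right)} - 5019} = \sqrt{- \frac{30}{-203} - 5019} = \sqrt{\left(-30\right) \left(- \frac{1}{203}\right) - 5019} = \sqrt{\frac{30}{203} - 5019} = \sqrt{- \frac{1018827}{203}} = \frac{3 i \sqrt{22980209}}{203}$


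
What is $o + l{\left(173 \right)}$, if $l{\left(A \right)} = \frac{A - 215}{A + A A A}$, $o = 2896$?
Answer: $\frac{7497584699}{2588945} \approx 2896.0$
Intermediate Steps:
$l{\left(A \right)} = \frac{-215 + A}{A + A^{3}}$ ($l{\left(A \right)} = \frac{-215 + A}{A + A^{2} A} = \frac{-215 + A}{A + A^{3}}$)
$o + l{\left(173 \right)} = 2896 + \frac{-215 + 173}{173 + 173^{3}} = 2896 + \frac{1}{173 + 5177717} \left(-42\right) = 2896 + \frac{1}{5177890} \left(-42\right) = 2896 - \frac{21}{2588945} = \frac{7497584699}{2588945}$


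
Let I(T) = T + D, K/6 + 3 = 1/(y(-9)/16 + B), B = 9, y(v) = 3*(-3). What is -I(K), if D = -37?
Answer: 2443/45 ≈ 54.289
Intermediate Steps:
y(v) = -9
K = -778/45 (K = -18 + 6/(-9/16 + 9) = -18 + 6/(135/16) = -18 + 6*(16/135) = -18 + 32/45 = -778/45 ≈ -17.289)
I(T) = -37 + T (I(T) = T - 37 = -37 + T)
-I(K) = -(-37 - 778/45) = -1*(-2443/45) = 2443/45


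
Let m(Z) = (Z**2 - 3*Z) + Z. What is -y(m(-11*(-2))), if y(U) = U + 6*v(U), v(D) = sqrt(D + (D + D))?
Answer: -440 - 12*sqrt(330) ≈ -657.99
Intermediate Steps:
v(D) = sqrt(3)*sqrt(D) (v(D) = sqrt(D + 2*D) = sqrt(3*D) = sqrt(3)*sqrt(D))
m(Z) = Z**2 - 2*Z
y(U) = U + 6*sqrt(3)*sqrt(U) (y(U) = U + 6*(sqrt(3)*sqrt(U)) = U + 6*sqrt(3)*sqrt(U))
-y(m(-11*(-2))) = -((-11*(-2))*(-2 - 11*(-2)) + 6*sqrt(3)*sqrt((-11*(-2))*(-2 - 11*(-2)))) = -(22*(-2 + 22) + 6*sqrt(3)*sqrt(22*(-2 + 22))) = -(22*20 + 6*sqrt(3)*sqrt(22*20)) = -(440 + 6*sqrt(3)*sqrt(440)) = -(440 + 6*sqrt(3)*(2*sqrt(110))) = -(440 + 12*sqrt(330)) = -440 - 12*sqrt(330)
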